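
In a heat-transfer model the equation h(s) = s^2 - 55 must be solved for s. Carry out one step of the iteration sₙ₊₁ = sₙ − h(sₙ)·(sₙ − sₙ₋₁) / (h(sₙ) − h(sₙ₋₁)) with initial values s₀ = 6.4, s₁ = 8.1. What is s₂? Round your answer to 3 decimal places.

h(6.4) = -14.04000, h(8.1) = 10.61000
s₂ = 8.10000 − 10.61000·(8.10000 − 6.40000) / (10.61000 − (-14.04000)) = 8.10000 − (18.03700)/(24.65000) = 7.36828

7.368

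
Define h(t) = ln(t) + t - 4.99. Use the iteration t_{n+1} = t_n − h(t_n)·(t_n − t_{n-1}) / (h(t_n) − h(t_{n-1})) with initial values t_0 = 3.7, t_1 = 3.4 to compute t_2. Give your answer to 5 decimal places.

3.68570

h(3.7) = 0.0183328, h(3.4) = -0.3662246
t_2 = 3.4000000 − (-0.3662246)·(3.4000000 − 3.7000000) / (-0.3662246 − 0.0183328) = 3.4000000 − (0.1098674)/(-0.3845574) = 3.6856982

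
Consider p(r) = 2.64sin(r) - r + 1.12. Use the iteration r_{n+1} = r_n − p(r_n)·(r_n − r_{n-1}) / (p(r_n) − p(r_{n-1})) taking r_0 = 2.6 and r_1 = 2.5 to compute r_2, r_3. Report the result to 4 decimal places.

2.5627, 2.5632

p(2.6) = -0.119076, p(2.5) = 0.199966
r_2 = 2.500000 − 0.199966·(2.500000 − 2.600000) / (0.199966 − (-0.119076)) = 2.500000 − (-0.019997)/(0.319043) = 2.562677
p(2.562677) = 0.001711
r_3 = 2.562677 − 0.001711·(2.562677 − 2.500000) / (0.001711 − 0.199966) = 2.562677 − (0.000107)/(-0.198256) = 2.563218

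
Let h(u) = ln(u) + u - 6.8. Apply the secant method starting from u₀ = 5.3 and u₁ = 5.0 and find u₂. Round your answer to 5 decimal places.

5.15957

h(5.3) = 0.1677068, h(5.0) = -0.1905621
u₂ = 5.0000000 − (-0.1905621)·(5.0000000 − 5.3000000) / (-0.1905621 − 0.1677068) = 5.0000000 − (0.0571686)/(-0.3582689) = 5.1595690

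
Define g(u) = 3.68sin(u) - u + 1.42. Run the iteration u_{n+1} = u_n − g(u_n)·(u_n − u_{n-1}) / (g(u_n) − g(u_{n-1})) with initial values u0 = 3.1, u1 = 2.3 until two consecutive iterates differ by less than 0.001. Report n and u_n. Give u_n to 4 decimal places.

n = 5, u_n = 2.7669

g(3.1) = -1.526983, g(2.3) = 1.864195
u2 = 2.300000 − 1.864195·(-0.800000)/(3.391178) = 2.739775;  |Δ| = 0.439775
g(2.739775) = 0.119442
u3 = 2.739775 − 0.119442·(0.439775)/(-1.744753) = 2.769881;  |Δ| = 0.030106
g(2.769881) = -0.013267
u4 = 2.769881 − (-0.013267)·(0.030106)/(-0.132709) = 2.766872;  |Δ| = 0.003010
g(2.766872) = 0.000056
u5 = 2.766872 − 0.000056·(-0.003010)/(0.013323) = 2.766884;  |Δ| = 0.000013
|u5 − u4| = 0.000013 < 0.001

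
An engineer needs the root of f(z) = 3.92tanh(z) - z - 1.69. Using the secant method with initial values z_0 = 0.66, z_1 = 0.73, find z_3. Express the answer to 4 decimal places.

0.7142

f(0.66) = -0.082815, f(0.73) = 0.022416
z_2 = 0.730000 − 0.022416·(0.730000 − 0.660000) / (0.022416 − (-0.082815)) = 0.730000 − (0.001569)/(0.105232) = 0.715089
f(0.715089) = 0.001234
z_3 = 0.715089 − 0.001234·(0.715089 − 0.730000) / (0.001234 − 0.022416) = 0.715089 − (-0.000018)/(-0.021182) = 0.714220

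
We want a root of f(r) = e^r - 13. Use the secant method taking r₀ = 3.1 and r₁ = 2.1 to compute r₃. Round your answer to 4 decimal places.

f(3.1) = 9.197951, f(2.1) = -4.833830
r₂ = 2.100000 − (-4.833830)·(2.100000 − 3.100000) / (-4.833830 − 9.197951) = 2.100000 − (4.833830)/(-14.031781) = 2.444492
f(2.444492) = -1.475312
r₃ = 2.444492 − (-1.475312)·(2.444492 − 2.100000) / (-1.475312 − (-4.833830)) = 2.444492 − (-0.508232)/(3.358518) = 2.595818

2.5958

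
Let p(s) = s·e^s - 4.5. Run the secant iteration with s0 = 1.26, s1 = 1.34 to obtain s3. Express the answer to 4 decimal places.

p(1.26) = -0.057969, p(1.34) = 0.617518
s2 = 1.340000 − 0.617518·(1.340000 − 1.260000) / (0.617518 − (-0.057969)) = 1.340000 − (0.049401)/(0.675487) = 1.266865
p(1.266865) = -0.002997
s3 = 1.266865 − (-0.002997)·(1.266865 − 1.340000) / (-0.002997 − 0.617518) = 1.266865 − (0.000219)/(-0.620516) = 1.267219

1.2672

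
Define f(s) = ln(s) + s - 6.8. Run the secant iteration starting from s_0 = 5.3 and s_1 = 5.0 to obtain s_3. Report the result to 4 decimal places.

f(5.3) = 0.167707, f(5.0) = -0.190562
s_2 = 5.000000 − (-0.190562)·(5.000000 − 5.300000) / (-0.190562 − 0.167707) = 5.000000 − (0.057169)/(-0.358269) = 5.159569
f(5.159569) = 0.000422
s_3 = 5.159569 − 0.000422·(5.159569 − 5.000000) / (0.000422 − (-0.190562)) = 5.159569 − (0.000067)/(0.190984) = 5.159216

5.1592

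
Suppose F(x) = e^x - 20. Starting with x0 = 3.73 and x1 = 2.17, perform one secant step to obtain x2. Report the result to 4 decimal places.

2.7027

F(3.73) = 21.679108, F(2.17) = -11.241716
x2 = 2.170000 − (-11.241716)·(2.170000 − 3.730000) / (-11.241716 − 21.679108) = 2.170000 − (17.537077)/(-32.920824) = 2.702705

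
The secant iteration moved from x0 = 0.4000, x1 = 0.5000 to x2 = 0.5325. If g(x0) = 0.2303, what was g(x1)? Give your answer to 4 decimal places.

0.0565

The secant line through (0.4000, 0.2303) and (0.5000, g(x1)) crosses zero at x2 = 0.5325.
So (0.4000, 0.2303), (0.5000, g(x1)), (0.5325, 0) are collinear:
g(x1) = 0.2303 · (0.5000 − 0.5325) / (0.4000 − 0.5325) = 0.2303 · (-0.032500)/(-0.132500) = 0.056489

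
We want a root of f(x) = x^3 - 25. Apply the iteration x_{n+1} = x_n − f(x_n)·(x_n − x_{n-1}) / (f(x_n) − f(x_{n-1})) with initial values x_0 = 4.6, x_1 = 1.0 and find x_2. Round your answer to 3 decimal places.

f(4.6) = 72.33600, f(1.0) = -24.00000
x_2 = 1.00000 − (-24.00000)·(1.00000 − 4.60000) / (-24.00000 − 72.33600) = 1.00000 − (86.40000)/(-96.33600) = 1.89686

1.897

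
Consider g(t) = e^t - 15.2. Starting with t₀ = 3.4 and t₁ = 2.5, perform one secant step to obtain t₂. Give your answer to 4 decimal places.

2.6527

g(3.4) = 14.764100, g(2.5) = -3.017506
t₂ = 2.500000 − (-3.017506)·(2.500000 − 3.400000) / (-3.017506 − 14.764100) = 2.500000 − (2.715755)/(-17.781606) = 2.652728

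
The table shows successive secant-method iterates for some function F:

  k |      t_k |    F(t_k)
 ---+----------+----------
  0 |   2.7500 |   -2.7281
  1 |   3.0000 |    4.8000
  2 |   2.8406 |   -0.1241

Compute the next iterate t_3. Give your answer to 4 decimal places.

t_3 = 2.8406 − (-0.1241)·(2.8406 − 3.0000) / (-0.1241 − 4.8000)
   = 2.8406 − (0.019782)/(-4.924100) = 2.844617

2.8446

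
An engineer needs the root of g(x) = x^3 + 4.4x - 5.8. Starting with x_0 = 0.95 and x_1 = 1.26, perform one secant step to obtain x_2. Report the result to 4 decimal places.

1.0443

g(0.95) = -0.762625, g(1.26) = 1.744376
x_2 = 1.260000 − 1.744376·(1.260000 − 0.950000) / (1.744376 − (-0.762625)) = 1.260000 − (0.540757)/(2.507001) = 1.044301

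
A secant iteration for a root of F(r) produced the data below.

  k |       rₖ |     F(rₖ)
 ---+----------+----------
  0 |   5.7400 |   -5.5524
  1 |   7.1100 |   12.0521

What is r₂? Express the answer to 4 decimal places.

6.1721

r₂ = 7.1100 − 12.0521·(7.1100 − 5.7400) / (12.0521 − (-5.5524))
   = 7.1100 − (16.511377)/(17.604500) = 6.172093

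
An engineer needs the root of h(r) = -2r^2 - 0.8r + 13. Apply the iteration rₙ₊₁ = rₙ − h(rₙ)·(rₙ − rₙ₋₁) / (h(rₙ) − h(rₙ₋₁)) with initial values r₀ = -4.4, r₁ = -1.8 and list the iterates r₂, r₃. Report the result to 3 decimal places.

-2.486, -2.824

h(-4.4) = -22.20000, h(-1.8) = 7.96000
r₂ = -1.80000 − 7.96000·(-1.80000 − (-4.40000)) / (7.96000 − (-22.20000)) = -1.80000 − (20.69600)/(30.16000) = -2.48621
h(-2.48621) = 2.62652
r₃ = -2.48621 − 2.62652·(-2.48621 − (-1.80000)) / (2.62652 − 7.96000) = -2.48621 − (-1.80233)/(-5.33348) = -2.82413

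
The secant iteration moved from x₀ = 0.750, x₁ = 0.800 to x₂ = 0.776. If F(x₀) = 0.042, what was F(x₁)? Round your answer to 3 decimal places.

-0.039

The secant line through (0.750, 0.042) and (0.800, F(x₁)) crosses zero at x₂ = 0.776.
So (0.750, 0.042), (0.800, F(x₁)), (0.776, 0) are collinear:
F(x₁) = 0.042 · (0.800 − 0.776) / (0.750 − 0.776) = 0.042 · (0.02400)/(-0.02600) = -0.03877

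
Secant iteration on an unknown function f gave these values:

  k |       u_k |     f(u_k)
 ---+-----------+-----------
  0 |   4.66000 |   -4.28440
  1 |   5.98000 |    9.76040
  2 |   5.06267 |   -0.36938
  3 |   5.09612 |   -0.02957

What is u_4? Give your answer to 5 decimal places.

5.09903

u_4 = 5.09612 − (-0.02957)·(5.09612 − 5.06267) / (-0.02957 − (-0.36938))
   = 5.09612 − (-0.0009891)/(0.3398100) = 5.0990308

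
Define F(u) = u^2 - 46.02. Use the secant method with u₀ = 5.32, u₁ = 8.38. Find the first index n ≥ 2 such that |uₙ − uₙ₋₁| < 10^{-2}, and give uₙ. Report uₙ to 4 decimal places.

F(5.32) = -17.717600, F(8.38) = 24.204400
u₂ = 8.380000 − 24.204400·(3.060000)/(41.922000) = 6.613255;  |Δ| = 1.766745
F(6.613255) = -2.284852
u₃ = 6.613255 − (-2.284852)·(-1.766745)/(-26.489252) = 6.765647;  |Δ| = 0.152392
F(6.765647) = -0.246014
u₄ = 6.765647 − (-0.246014)·(0.152392)/(2.038838) = 6.784036;  |Δ| = 0.018388
F(6.784036) = 0.003140
u₅ = 6.784036 − 0.003140·(0.018388)/(0.249155) = 6.783804;  |Δ| = 0.000232
|u₅ − u₄| = 0.000232 < 10^{-2}

n = 5, uₙ = 6.7838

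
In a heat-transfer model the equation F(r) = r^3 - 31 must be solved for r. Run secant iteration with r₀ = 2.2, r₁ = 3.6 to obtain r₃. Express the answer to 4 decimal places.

F(2.2) = -20.352000, F(3.6) = 15.656000
r₂ = 3.600000 − 15.656000·(3.600000 − 2.200000) / (15.656000 − (-20.352000)) = 3.600000 − (21.918400)/(36.008000) = 2.991291
F(2.991291) = -4.234466
r₃ = 2.991291 − (-4.234466)·(2.991291 − 3.600000) / (-4.234466 − 15.656000) = 2.991291 − (2.577558)/(-19.890466) = 3.120878

3.1209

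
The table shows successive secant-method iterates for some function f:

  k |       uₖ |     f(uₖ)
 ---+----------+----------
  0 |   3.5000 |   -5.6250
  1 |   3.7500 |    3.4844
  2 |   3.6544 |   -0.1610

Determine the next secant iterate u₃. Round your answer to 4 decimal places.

u₃ = 3.6544 − (-0.1610)·(3.6544 − 3.7500) / (-0.1610 − 3.4844)
   = 3.6544 − (0.015392)/(-3.645400) = 3.658622

3.6586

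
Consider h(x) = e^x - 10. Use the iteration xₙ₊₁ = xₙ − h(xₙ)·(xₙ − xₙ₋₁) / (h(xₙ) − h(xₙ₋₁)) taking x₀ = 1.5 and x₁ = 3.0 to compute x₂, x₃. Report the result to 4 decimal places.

2.0305, 2.2157

h(1.5) = -5.518311, h(3.0) = 10.085537
x₂ = 3.000000 − 10.085537·(3.000000 − 1.500000) / (10.085537 − (-5.518311)) = 3.000000 − (15.128305)/(15.603848) = 2.030476
h(2.030476) = -2.382289
x₃ = 2.030476 − (-2.382289)·(2.030476 − 3.000000) / (-2.382289 − 10.085537) = 2.030476 − (2.309686)/(-12.467826) = 2.215728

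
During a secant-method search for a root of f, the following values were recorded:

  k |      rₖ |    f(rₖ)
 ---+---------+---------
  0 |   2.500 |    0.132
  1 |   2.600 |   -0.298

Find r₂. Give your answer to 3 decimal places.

r₂ = 2.600 − (-0.298)·(2.600 − 2.500) / (-0.298 − 0.132)
   = 2.600 − (-0.02980)/(-0.43000) = 2.53070

2.531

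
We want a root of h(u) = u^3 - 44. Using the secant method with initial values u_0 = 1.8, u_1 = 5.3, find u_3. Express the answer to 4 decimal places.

3.2047

h(1.8) = -38.168000, h(5.3) = 104.877000
u_2 = 5.300000 − 104.877000·(5.300000 − 1.800000) / (104.877000 − (-38.168000)) = 5.300000 − (367.069500)/(143.045000) = 2.733888
h(2.733888) = -23.566530
u_3 = 2.733888 − (-23.566530)·(2.733888 − 5.300000) / (-23.566530 − 104.877000) = 2.733888 − (60.474357)/(-128.443530) = 3.204712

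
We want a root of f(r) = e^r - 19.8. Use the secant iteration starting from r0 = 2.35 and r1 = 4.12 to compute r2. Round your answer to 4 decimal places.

2.6728

f(2.35) = -9.314430, f(4.12) = 41.759242
r2 = 4.120000 − 41.759242·(4.120000 − 2.350000) / (41.759242 − (-9.314430)) = 4.120000 − (73.913859)/(51.073673) = 2.672799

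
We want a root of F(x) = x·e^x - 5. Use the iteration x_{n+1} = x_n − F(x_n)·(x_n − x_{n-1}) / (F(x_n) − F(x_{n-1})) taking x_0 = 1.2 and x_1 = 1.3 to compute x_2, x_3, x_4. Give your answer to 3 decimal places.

F(1.2) = -1.01586, F(1.3) = -0.22991
x_2 = 1.30000 − (-0.22991)·(1.30000 − 1.20000) / (-0.22991 − (-1.01586)) = 1.30000 − (-0.02299)/(0.78595) = 1.32925
F(1.32925) = 0.02221
x_3 = 1.32925 − 0.02221·(1.32925 − 1.30000) / (0.02221 − (-0.22991)) = 1.32925 − (0.00065)/(0.25213) = 1.32668
F(1.32668) = -0.00043
x_4 = 1.32668 − (-0.00043)·(1.32668 − 1.32925) / (-0.00043 − 0.02221) = 1.32668 − (0.00000)/(-0.02264) = 1.32672

1.329, 1.327, 1.327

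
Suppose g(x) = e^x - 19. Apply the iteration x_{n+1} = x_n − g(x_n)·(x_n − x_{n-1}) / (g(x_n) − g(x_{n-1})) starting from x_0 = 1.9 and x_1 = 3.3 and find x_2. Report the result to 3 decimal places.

g(1.9) = -12.31411, g(3.3) = 8.11264
x_2 = 3.30000 − 8.11264·(3.30000 − 1.90000) / (8.11264 − (-12.31411)) = 3.30000 − (11.35769)/(20.42674) = 2.74398

2.744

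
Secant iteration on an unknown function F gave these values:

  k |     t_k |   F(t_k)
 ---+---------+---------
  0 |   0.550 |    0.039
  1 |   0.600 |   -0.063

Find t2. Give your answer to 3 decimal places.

t2 = 0.600 − (-0.063)·(0.600 − 0.550) / (-0.063 − 0.039)
   = 0.600 − (-0.00315)/(-0.10200) = 0.56912

0.569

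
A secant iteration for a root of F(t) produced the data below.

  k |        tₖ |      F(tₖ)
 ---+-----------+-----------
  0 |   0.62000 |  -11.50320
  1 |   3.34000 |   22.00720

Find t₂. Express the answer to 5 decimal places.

1.55370

t₂ = 3.34000 − 22.00720·(3.34000 − 0.62000) / (22.00720 − (-11.50320))
   = 3.34000 − (59.8595840)/(33.5104000) = 1.5537013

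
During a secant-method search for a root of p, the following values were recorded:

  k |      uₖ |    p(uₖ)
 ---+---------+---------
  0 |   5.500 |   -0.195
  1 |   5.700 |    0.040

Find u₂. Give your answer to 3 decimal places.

5.666

u₂ = 5.700 − 0.040·(5.700 − 5.500) / (0.040 − (-0.195))
   = 5.700 − (0.00800)/(0.23500) = 5.66596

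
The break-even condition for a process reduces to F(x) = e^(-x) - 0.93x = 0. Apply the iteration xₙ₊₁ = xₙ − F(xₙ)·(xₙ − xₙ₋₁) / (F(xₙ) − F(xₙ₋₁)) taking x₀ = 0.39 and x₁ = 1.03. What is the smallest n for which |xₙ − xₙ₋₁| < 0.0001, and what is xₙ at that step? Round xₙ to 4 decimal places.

F(0.39) = 0.314357, F(1.03) = -0.600893
x₂ = 1.030000 − (-0.600893)·(0.640000)/(-0.915250) = 0.609818;  |Δ| = 0.420182
F(0.609818) = -0.023681
x₃ = 0.609818 − (-0.023681)·(-0.420182)/(0.577212) = 0.592579;  |Δ| = 0.017239
F(0.592579) = 0.001800
x₄ = 0.592579 − 0.001800·(-0.017239)/(0.025481) = 0.593797;  |Δ| = 0.001218
F(0.593797) = -0.000005
x₅ = 0.593797 − (-0.000005)·(0.001218)/(-0.001806) = 0.593794;  |Δ| = 0.000004
|x₅ − x₄| = 0.000004 < 0.0001

n = 5, xₙ = 0.5938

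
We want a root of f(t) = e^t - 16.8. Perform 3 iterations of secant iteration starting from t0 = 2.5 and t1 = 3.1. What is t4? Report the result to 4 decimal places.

f(2.5) = -4.617506, f(3.1) = 5.397951
t2 = 3.100000 − 5.397951·(3.100000 − 2.500000) / (5.397951 − (-4.617506)) = 3.100000 − (3.238771)/(10.015457) = 2.776623
f(2.776623) = -0.735325
t3 = 2.776623 − (-0.735325)·(2.776623 − 3.100000) / (-0.735325 − 5.397951) = 2.776623 − (0.237787)/(-6.133276) = 2.815393
f(2.815393) = -0.100266
t4 = 2.815393 − (-0.100266)·(2.815393 − 2.776623) / (-0.100266 − (-0.735325)) = 2.815393 − (-0.003887)/(0.635059) = 2.821514

2.8215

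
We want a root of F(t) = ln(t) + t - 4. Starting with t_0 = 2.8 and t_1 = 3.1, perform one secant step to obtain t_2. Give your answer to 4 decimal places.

F(2.8) = -0.170381, F(3.1) = 0.231402
t_2 = 3.100000 − 0.231402·(3.100000 − 2.800000) / (0.231402 − (-0.170381)) = 3.100000 − (0.069421)/(0.401783) = 2.927218

2.9272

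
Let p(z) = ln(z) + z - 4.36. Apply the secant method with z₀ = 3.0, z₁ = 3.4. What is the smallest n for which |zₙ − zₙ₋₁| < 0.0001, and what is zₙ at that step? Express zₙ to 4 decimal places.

n = 4, zₙ = 3.1976

p(3.0) = -0.261388, p(3.4) = 0.263775
z₂ = 3.400000 − 0.263775·(0.400000)/(0.525163) = 3.199091;  |Δ| = 0.200909
p(3.199091) = 0.001957
z₃ = 3.199091 − 0.001957·(-0.200909)/(-0.261818) = 3.197589;  |Δ| = 0.001502
p(3.197589) = -0.000014
z₄ = 3.197589 − (-0.000014)·(-0.001502)/(-0.001972) = 3.197600;  |Δ| = 0.000011
|z₄ − z₃| = 0.000011 < 0.0001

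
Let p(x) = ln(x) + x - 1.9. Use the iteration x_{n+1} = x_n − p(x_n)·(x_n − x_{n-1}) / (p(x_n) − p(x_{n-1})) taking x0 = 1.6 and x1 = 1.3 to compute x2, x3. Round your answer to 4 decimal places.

p(1.6) = 0.170004, p(1.3) = -0.337636
x2 = 1.300000 − (-0.337636)·(1.300000 − 1.600000) / (-0.337636 − 0.170004) = 1.300000 − (0.101291)/(-0.507639) = 1.499533
p(1.499533) = 0.004686
x3 = 1.499533 − 0.004686·(1.499533 − 1.300000) / (0.004686 − (-0.337636)) = 1.499533 − (0.000935)/(0.342322) = 1.496801

1.4995, 1.4968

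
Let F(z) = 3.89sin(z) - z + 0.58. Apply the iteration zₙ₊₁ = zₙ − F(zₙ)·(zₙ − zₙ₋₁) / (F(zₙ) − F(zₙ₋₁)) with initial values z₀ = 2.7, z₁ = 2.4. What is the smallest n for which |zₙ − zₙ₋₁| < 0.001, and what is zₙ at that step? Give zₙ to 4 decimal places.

F(2.7) = -0.457492, F(2.4) = 0.807552
z₂ = 2.400000 − 0.807552·(-0.300000)/(1.265044) = 2.591508;  |Δ| = 0.191508
F(2.591508) = 0.022028
z₃ = 2.591508 − 0.022028·(0.191508)/(-0.785524) = 2.596878;  |Δ| = 0.005370
F(2.596878) = -0.001180
z₄ = 2.596878 − (-0.001180)·(0.005370)/(-0.023208) = 2.596605;  |Δ| = 0.000273
|z₄ − z₃| = 0.000273 < 0.001

n = 4, zₙ = 2.5966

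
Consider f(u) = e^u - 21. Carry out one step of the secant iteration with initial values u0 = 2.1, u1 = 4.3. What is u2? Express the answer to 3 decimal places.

2.531

f(2.1) = -12.83383, f(4.3) = 52.69979
u2 = 4.30000 − 52.69979·(4.30000 − 2.10000) / (52.69979 − (-12.83383)) = 4.30000 − (115.93955)/(65.53362) = 2.53084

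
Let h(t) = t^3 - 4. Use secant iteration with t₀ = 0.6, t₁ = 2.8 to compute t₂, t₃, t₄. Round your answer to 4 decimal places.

0.9830, 1.2469, 1.7971

h(0.6) = -3.784000, h(2.8) = 17.952000
t₂ = 2.800000 − 17.952000·(2.800000 − 0.600000) / (17.952000 − (-3.784000)) = 2.800000 − (39.494400)/(21.736000) = 0.982996
h(0.982996) = -3.050150
t₃ = 0.982996 − (-3.050150)·(0.982996 − 2.800000) / (-3.050150 − 17.952000) = 0.982996 − (5.542134)/(-21.002150) = 1.246880
h(1.246880) = -2.061463
t₄ = 1.246880 − (-2.061463)·(1.246880 − 0.982996) / (-2.061463 − (-3.050150)) = 1.246880 − (-0.543987)/(0.988687) = 1.797092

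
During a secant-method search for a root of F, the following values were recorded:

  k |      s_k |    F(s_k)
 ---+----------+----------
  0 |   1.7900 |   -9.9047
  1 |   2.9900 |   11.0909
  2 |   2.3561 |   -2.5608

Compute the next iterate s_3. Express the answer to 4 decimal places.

s_3 = 2.3561 − (-2.5608)·(2.3561 − 2.9900) / (-2.5608 − 11.0909)
   = 2.3561 − (1.623291)/(-13.651700) = 2.475008

2.4750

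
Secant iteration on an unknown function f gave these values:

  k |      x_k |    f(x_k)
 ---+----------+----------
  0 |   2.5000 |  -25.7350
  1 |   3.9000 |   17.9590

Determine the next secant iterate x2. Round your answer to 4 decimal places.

3.3246

x2 = 3.9000 − 17.9590·(3.9000 − 2.5000) / (17.9590 − (-25.7350))
   = 3.9000 − (25.142600)/(43.694000) = 3.324575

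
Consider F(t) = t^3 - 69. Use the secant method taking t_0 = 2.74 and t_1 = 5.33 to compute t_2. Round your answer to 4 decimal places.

3.6986

F(2.74) = -48.429176, F(5.33) = 82.419437
t_2 = 5.330000 − 82.419437·(5.330000 − 2.740000) / (82.419437 − (-48.429176)) = 5.330000 − (213.466342)/(130.848613) = 3.698601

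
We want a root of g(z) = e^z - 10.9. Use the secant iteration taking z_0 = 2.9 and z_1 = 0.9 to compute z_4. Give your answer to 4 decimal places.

g(2.9) = 7.274145, g(0.9) = -8.440397
z_2 = 0.900000 − (-8.440397)·(0.900000 − 2.900000) / (-8.440397 − 7.274145) = 0.900000 − (16.880794)/(-15.714542) = 1.974215
g(1.974215) = -3.699037
z_3 = 1.974215 − (-3.699037)·(1.974215 − 0.900000) / (-3.699037 − (-8.440397)) = 1.974215 − (-3.973560)/(4.741360) = 2.812278
g(2.812278) = 5.747801
z_4 = 2.812278 − 5.747801·(2.812278 − 1.974215) / (5.747801 − (-3.699037)) = 2.812278 − (4.817021)/(9.446838) = 2.302370

2.3024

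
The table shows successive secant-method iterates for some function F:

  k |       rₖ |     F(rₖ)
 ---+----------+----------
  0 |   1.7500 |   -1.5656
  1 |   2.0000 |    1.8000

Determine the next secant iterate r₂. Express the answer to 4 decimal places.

1.8663

r₂ = 2.0000 − 1.8000·(2.0000 − 1.7500) / (1.8000 − (-1.5656))
   = 2.0000 − (0.450000)/(3.365600) = 1.866294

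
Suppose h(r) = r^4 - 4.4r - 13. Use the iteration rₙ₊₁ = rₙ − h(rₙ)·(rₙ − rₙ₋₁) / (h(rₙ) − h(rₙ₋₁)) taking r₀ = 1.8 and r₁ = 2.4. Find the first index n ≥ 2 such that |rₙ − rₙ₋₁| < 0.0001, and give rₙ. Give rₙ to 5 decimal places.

n = 6, rₙ = 2.18018

h(1.8) = -10.4224000, h(2.4) = 9.6176000
r₂ = 2.4000000 − 9.6176000·(0.6000000)/(20.0400000) = 2.1120479;  |Δ| = 0.2879521
h(2.1120479) = -2.3947528
r₃ = 2.1120479 − (-2.3947528)·(-0.2879521)/(-12.0123528) = 2.1694533;  |Δ| = 0.0574054
h(2.1694533) = -0.3941916
r₄ = 2.1694533 − (-0.3941916)·(0.0574054)/(2.0005612) = 2.1807645;  |Δ| = 0.0113112
h(2.1807645) = 0.0216406
r₅ = 2.1807645 − 0.0216406·(0.0113112)/(0.4158322) = 2.1801759;  |Δ| = 0.0005887
h(2.1801759) = -0.0001795
r₆ = 2.1801759 − (-0.0001795)·(-0.0005887)/(-0.0218201) = 2.1801807;  |Δ| = 0.0000048
|r₆ − r₅| = 0.0000048 < 0.0001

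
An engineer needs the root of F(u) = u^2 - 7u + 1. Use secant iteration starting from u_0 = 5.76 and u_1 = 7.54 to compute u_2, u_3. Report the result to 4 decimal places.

F(5.76) = -6.142400, F(7.54) = 5.071600
u_2 = 7.540000 − 5.071600·(7.540000 − 5.760000) / (5.071600 − (-6.142400)) = 7.540000 − (9.027448)/(11.214000) = 6.734984
F(6.734984) = -0.784878
u_3 = 6.734984 − (-0.784878)·(6.734984 − 7.540000) / (-0.784878 − 5.071600) = 6.734984 − (0.631839)/(-5.856478) = 6.842871

6.7350, 6.8429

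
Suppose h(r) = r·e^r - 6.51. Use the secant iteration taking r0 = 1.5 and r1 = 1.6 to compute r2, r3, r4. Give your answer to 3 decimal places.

h(1.5) = 0.21253, h(1.6) = 1.41485
r2 = 1.60000 − 1.41485·(1.60000 − 1.50000) / (1.41485 − 0.21253) = 1.60000 − (0.14149)/(1.20232) = 1.48232
h(1.48232) = 0.01691
r3 = 1.48232 − 0.01691·(1.48232 − 1.60000) / (0.01691 − 1.41485) = 1.48232 − (-0.00199)/(-1.39794) = 1.48090
h(1.48090) = 0.00137
r4 = 1.48090 − 0.00137·(1.48090 − 1.48232) / (0.00137 − 0.01691) = 1.48090 − (0.00000)/(-0.01554) = 1.48077

1.482, 1.481, 1.481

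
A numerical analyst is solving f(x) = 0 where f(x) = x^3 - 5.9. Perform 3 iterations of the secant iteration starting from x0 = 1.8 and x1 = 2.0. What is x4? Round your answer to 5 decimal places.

f(1.8) = -0.0680000, f(2.0) = 2.1000000
x2 = 2.0000000 − 2.1000000·(2.0000000 − 1.8000000) / (2.1000000 − (-0.0680000)) = 2.0000000 − (0.4200000)/(2.1680000) = 1.8062731
f(1.8062731) = -0.0068131
x3 = 1.8062731 − (-0.0068131)·(1.8062731 − 2.0000000) / (-0.0068131 − 2.1000000) = 1.8062731 − (0.0013199)/(-2.1068131) = 1.8068995
f(1.8068995) = -0.0006790
x4 = 1.8068995 − (-0.0006790)·(1.8068995 − 1.8062731) / (-0.0006790 − (-0.0068131)) = 1.8068995 − (-0.0000004)/(0.0061340) = 1.8069689

1.80697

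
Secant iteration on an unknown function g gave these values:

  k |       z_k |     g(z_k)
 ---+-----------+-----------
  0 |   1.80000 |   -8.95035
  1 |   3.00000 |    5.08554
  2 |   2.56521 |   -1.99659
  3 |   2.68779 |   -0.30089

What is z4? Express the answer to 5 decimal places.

2.70954

z4 = 2.68779 − (-0.30089)·(2.68779 − 2.56521) / (-0.30089 − (-1.99659))
   = 2.68779 − (-0.0368831)/(1.6957000) = 2.7095410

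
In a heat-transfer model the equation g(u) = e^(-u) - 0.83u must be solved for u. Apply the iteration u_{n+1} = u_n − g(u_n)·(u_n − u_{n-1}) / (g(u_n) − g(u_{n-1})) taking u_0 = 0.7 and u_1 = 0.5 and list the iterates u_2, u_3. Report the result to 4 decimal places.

g(0.7) = -0.084415, g(0.5) = 0.191531
u_2 = 0.500000 − 0.191531·(0.500000 − 0.700000) / (0.191531 − (-0.084415)) = 0.500000 − (-0.038306)/(0.275945) = 0.638818
g(0.638818) = -0.002303
u_3 = 0.638818 − (-0.002303)·(0.638818 − 0.500000) / (-0.002303 − 0.191531) = 0.638818 − (-0.000320)/(-0.193833) = 0.637169

0.6388, 0.6372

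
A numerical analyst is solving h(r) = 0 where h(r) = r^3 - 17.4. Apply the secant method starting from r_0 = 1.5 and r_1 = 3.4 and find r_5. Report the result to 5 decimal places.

2.59074

h(1.5) = -14.0250000, h(3.4) = 21.9040000
r_2 = 3.4000000 − 21.9040000·(3.4000000 − 1.5000000) / (21.9040000 − (-14.0250000)) = 3.4000000 − (41.6176000)/(35.9290000) = 2.2416711
h(2.2416711) = -6.1354029
r_3 = 2.2416711 − (-6.1354029)·(2.2416711 − 3.4000000) / (-6.1354029 − 21.9040000) = 2.2416711 − (7.1068146)/(-28.0394029) = 2.4951292
h(2.4951292) = -1.8661496
r_4 = 2.4951292 − (-1.8661496)·(2.4951292 − 2.2416711) / (-1.8661496 − (-6.1354029)) = 2.4951292 − (-0.4729908)/(4.2692533) = 2.6059193
h(2.6059193) = 0.2963160
r_5 = 2.6059193 − 0.2963160·(2.6059193 − 2.4951292) / (0.2963160 − (-1.8661496)) = 2.6059193 − (0.0328289)/(2.1624656) = 2.5907380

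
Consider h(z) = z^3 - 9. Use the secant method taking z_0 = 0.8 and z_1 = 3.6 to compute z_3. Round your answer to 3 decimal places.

1.661

h(0.8) = -8.48800, h(3.6) = 37.65600
z_2 = 3.60000 − 37.65600·(3.60000 − 0.80000) / (37.65600 − (-8.48800)) = 3.60000 − (105.43680)/(46.14400) = 1.31505
h(1.31505) = -6.72582
z_3 = 1.31505 − (-6.72582)·(1.31505 − 3.60000) / (-6.72582 − 37.65600) = 1.31505 − (15.36817)/(-44.38182) = 1.66132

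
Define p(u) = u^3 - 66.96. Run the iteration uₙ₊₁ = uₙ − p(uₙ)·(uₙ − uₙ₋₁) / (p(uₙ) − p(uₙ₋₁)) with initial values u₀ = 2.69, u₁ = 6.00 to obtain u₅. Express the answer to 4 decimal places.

p(2.69) = -47.494891, p(6.00) = 149.040000
u₂ = 6.000000 − 149.040000·(6.000000 − 2.690000) / (149.040000 − (-47.494891)) = 6.000000 − (493.322400)/(196.534891) = 3.489899
p(3.489899) = -24.455137
u₃ = 3.489899 − (-24.455137)·(3.489899 − 6.000000) / (-24.455137 − 149.040000) = 3.489899 − (61.384859)/(-173.495137) = 3.843712
p(3.843712) = -10.172518
u₄ = 3.843712 − (-10.172518)·(3.843712 − 3.489899) / (-10.172518 − (-24.455137)) = 3.843712 − (-3.599171)/(14.282619) = 4.095709
p(4.095709) = 1.744822
u₅ = 4.095709 − 1.744822·(4.095709 − 3.843712) / (1.744822 − (-10.172518)) = 4.095709 − (0.439689)/(11.917340) = 4.058814

4.0588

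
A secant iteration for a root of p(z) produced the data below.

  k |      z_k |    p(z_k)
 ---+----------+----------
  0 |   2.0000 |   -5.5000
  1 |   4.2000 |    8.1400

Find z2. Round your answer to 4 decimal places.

2.8871

z2 = 4.2000 − 8.1400·(4.2000 − 2.0000) / (8.1400 − (-5.5000))
   = 4.2000 − (17.908000)/(13.640000) = 2.887097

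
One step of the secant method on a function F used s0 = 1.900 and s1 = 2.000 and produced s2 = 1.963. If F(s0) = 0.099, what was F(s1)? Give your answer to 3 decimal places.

-0.058

The secant line through (1.900, 0.099) and (2.000, F(s1)) crosses zero at s2 = 1.963.
So (1.900, 0.099), (2.000, F(s1)), (1.963, 0) are collinear:
F(s1) = 0.099 · (2.000 − 1.963) / (1.900 − 1.963) = 0.099 · (0.03700)/(-0.06300) = -0.05814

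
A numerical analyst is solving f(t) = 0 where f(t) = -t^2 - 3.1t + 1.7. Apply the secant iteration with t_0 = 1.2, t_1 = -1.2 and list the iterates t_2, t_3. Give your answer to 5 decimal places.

0.08387, 0.80618

f(1.2) = -3.4600000, f(-1.2) = 3.9800000
t_2 = -1.2000000 − 3.9800000·(-1.2000000 − 1.2000000) / (3.9800000 − (-3.4600000)) = -1.2000000 − (-9.5520000)/(7.4400000) = 0.0838710
f(0.0838710) = 1.4329657
t_3 = 0.0838710 − 1.4329657·(0.0838710 − (-1.2000000)) / (1.4329657 − 3.9800000) = 0.0838710 − (1.8397430)/(-2.5470343) = 0.8061789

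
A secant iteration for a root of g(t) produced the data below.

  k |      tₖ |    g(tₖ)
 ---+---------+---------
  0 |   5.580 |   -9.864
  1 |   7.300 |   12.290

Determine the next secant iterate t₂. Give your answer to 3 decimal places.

t₂ = 7.300 − 12.290·(7.300 − 5.580) / (12.290 − (-9.864))
   = 7.300 − (21.13880)/(22.15400) = 6.34582

6.346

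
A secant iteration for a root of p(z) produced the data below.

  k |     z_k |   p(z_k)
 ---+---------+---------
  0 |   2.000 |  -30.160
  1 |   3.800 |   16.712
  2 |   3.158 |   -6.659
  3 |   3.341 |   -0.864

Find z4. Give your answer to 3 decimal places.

z4 = 3.341 − (-0.864)·(3.341 − 3.158) / (-0.864 − (-6.659))
   = 3.341 − (-0.15811)/(5.79500) = 3.36828

3.368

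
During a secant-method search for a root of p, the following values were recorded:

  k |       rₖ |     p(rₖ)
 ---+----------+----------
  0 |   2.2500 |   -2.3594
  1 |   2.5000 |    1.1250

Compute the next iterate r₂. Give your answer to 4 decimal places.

2.4193

r₂ = 2.5000 − 1.1250·(2.5000 − 2.2500) / (1.1250 − (-2.3594))
   = 2.5000 − (0.281250)/(3.484400) = 2.419283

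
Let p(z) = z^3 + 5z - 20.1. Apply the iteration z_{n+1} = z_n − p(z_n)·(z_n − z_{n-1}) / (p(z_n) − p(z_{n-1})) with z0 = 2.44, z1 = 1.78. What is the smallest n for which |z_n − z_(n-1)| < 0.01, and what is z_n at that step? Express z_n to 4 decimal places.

p(2.44) = 6.626784, p(1.78) = -5.560248
z2 = 1.780000 − (-5.560248)·(-0.660000)/(-12.187032) = 2.081120;  |Δ| = 0.301120
p(2.081120) = -0.680937
z3 = 2.081120 − (-0.680937)·(0.301120)/(4.879311) = 2.123144;  |Δ| = 0.042023
p(2.123144) = 0.086293
z4 = 2.123144 − 0.086293·(0.042023)/(0.767230) = 2.118417;  |Δ| = 0.004726
|z4 − z3| = 0.004726 < 0.01

n = 4, z_n = 2.1184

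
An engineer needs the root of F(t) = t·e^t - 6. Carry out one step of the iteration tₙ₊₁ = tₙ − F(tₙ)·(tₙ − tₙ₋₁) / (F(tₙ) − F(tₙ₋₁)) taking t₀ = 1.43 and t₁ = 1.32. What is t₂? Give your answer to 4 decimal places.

1.4326

F(1.43) = -0.024460, F(1.32) = -1.058684
t₂ = 1.320000 − (-1.058684)·(1.320000 − 1.430000) / (-1.058684 − (-0.024460)) = 1.320000 − (0.116455)/(-1.034224) = 1.432602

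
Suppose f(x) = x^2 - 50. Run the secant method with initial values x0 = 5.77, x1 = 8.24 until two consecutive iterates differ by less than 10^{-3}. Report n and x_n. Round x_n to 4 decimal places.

n = 5, x_n = 7.0711

f(5.77) = -16.707100, f(8.24) = 17.897600
x2 = 8.240000 − 17.897600·(2.470000)/(34.604700) = 6.962512;  |Δ| = 1.277488
f(6.962512) = -1.523420
x3 = 6.962512 − (-1.523420)·(-1.277488)/(-19.421020) = 7.062721;  |Δ| = 0.100208
f(7.062721) = -0.117973
x4 = 7.062721 − (-0.117973)·(0.100208)/(1.405447) = 7.071132;  |Δ| = 0.008412
f(7.071132) = 0.000914
x5 = 7.071132 − 0.000914·(0.008412)/(0.118887) = 7.071068;  |Δ| = 0.000065
|x5 − x4| = 0.000065 < 10^{-3}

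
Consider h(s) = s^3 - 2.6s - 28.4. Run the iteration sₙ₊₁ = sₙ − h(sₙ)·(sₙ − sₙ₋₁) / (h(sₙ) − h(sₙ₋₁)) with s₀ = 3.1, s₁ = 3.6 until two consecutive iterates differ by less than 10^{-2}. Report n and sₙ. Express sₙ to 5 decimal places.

n = 4, sₙ = 3.33431

h(3.1) = -6.6690000, h(3.6) = 8.8960000
s₂ = 3.6000000 − 8.8960000·(0.5000000)/(15.5650000) = 3.3142306;  |Δ| = 0.2857694
h(3.3142306) = -0.6130767
s₃ = 3.3142306 − (-0.6130767)·(-0.2857694)/(-9.5090767) = 3.3326550;  |Δ| = 0.0184243
h(3.3326550) = -0.0504726
s₄ = 3.3326550 − (-0.0504726)·(0.0184243)/(0.5626041) = 3.3343079;  |Δ| = 0.0016529
|s₄ − s₃| = 0.0016529 < 10^{-2}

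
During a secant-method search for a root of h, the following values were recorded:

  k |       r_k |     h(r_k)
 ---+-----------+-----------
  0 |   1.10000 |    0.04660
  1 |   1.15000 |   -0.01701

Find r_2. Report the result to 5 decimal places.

1.13663

r_2 = 1.15000 − (-0.01701)·(1.15000 − 1.10000) / (-0.01701 − 0.04660)
   = 1.15000 − (-0.0008505)/(-0.0636100) = 1.1366295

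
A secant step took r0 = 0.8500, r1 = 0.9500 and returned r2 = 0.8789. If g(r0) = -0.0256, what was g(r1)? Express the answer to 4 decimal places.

0.0630

The secant line through (0.8500, -0.0256) and (0.9500, g(r1)) crosses zero at r2 = 0.8789.
So (0.8500, -0.0256), (0.9500, g(r1)), (0.8789, 0) are collinear:
g(r1) = -0.0256 · (0.9500 − 0.8789) / (0.8500 − 0.8789) = -0.0256 · (0.071100)/(-0.028900) = 0.062981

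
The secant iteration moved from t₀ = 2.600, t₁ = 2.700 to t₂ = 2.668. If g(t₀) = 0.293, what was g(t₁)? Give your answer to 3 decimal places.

-0.138

The secant line through (2.600, 0.293) and (2.700, g(t₁)) crosses zero at t₂ = 2.668.
So (2.600, 0.293), (2.700, g(t₁)), (2.668, 0) are collinear:
g(t₁) = 0.293 · (2.700 − 2.668) / (2.600 − 2.668) = 0.293 · (0.03200)/(-0.06800) = -0.13788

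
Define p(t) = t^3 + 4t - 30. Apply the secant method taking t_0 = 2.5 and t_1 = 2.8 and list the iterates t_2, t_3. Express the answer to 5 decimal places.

2.67437, 2.68097

p(2.5) = -4.3750000, p(2.8) = 3.1520000
t_2 = 2.8000000 − 3.1520000·(2.8000000 − 2.5000000) / (3.1520000 − (-4.3750000)) = 2.8000000 − (0.9456000)/(7.5270000) = 2.6743723
p(2.6743723) = -0.1746865
t_3 = 2.6743723 − (-0.1746865)·(2.6743723 − 2.8000000) / (-0.1746865 − 3.1520000) = 2.6743723 − (0.0219455)/(-3.3266865) = 2.6809691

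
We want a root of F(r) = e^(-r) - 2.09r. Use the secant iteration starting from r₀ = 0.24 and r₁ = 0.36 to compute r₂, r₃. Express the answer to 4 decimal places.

F(0.24) = 0.285028, F(0.36) = -0.054724
r₂ = 0.360000 − (-0.054724)·(0.360000 − 0.240000) / (-0.054724 − 0.285028) = 0.360000 − (-0.006567)/(-0.339752) = 0.340672
F(0.340672) = -0.000711
r₃ = 0.340672 − (-0.000711)·(0.340672 − 0.360000) / (-0.000711 − (-0.054724)) = 0.340672 − (0.000014)/(0.054012) = 0.340417

0.3407, 0.3404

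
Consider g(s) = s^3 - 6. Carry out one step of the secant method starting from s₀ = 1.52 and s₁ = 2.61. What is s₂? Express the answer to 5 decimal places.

g(1.52) = -2.4881920, g(2.61) = 11.7795810
s₂ = 2.6100000 − 11.7795810·(2.6100000 − 1.5200000) / (11.7795810 − (-2.4881920)) = 2.6100000 − (12.8397433)/(14.2677730) = 1.7100878

1.71009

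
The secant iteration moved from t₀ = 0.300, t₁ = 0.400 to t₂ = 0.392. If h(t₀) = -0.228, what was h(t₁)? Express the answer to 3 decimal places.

0.020

The secant line through (0.300, -0.228) and (0.400, h(t₁)) crosses zero at t₂ = 0.392.
So (0.300, -0.228), (0.400, h(t₁)), (0.392, 0) are collinear:
h(t₁) = -0.228 · (0.400 − 0.392) / (0.300 − 0.392) = -0.228 · (0.00800)/(-0.09200) = 0.01983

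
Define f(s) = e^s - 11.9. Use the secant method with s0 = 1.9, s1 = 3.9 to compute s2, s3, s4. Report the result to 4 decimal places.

2.1441, 2.2887, 2.5106

f(1.9) = -5.214106, f(3.9) = 37.502449
s2 = 3.900000 − 37.502449·(3.900000 − 1.900000) / (37.502449 − (-5.214106)) = 3.900000 − (75.004898)/(42.716555) = 2.144126
f(2.144126) = -3.365423
s3 = 2.144126 − (-3.365423)·(2.144126 − 3.900000) / (-3.365423 − 37.502449) = 2.144126 − (5.909260)/(-40.867872) = 2.288720
f(2.288720) = -2.037694
s4 = 2.288720 − (-2.037694)·(2.288720 − 2.144126) / (-2.037694 − (-3.365423)) = 2.288720 − (-0.294639)/(1.327729) = 2.510632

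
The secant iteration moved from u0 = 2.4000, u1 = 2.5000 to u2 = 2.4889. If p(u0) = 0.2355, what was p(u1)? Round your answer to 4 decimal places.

The secant line through (2.4000, 0.2355) and (2.5000, p(u1)) crosses zero at u2 = 2.4889.
So (2.4000, 0.2355), (2.5000, p(u1)), (2.4889, 0) are collinear:
p(u1) = 0.2355 · (2.5000 − 2.4889) / (2.4000 − 2.4889) = 0.2355 · (0.011100)/(-0.088900) = -0.029404

-0.0294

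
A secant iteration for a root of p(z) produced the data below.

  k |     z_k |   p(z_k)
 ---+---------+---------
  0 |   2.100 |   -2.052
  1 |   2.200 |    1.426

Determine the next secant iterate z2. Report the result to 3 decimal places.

z2 = 2.200 − 1.426·(2.200 − 2.100) / (1.426 − (-2.052))
   = 2.200 − (0.14260)/(3.47800) = 2.15900

2.159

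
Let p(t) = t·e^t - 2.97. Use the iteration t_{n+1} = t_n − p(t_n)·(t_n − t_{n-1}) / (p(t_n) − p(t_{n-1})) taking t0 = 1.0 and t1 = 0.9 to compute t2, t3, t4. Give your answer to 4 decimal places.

1.0499, 1.0442, 1.0448

p(1.0) = -0.251718, p(0.9) = -0.756357
t2 = 0.900000 − (-0.756357)·(0.900000 − 1.000000) / (-0.756357 − (-0.251718)) = 0.900000 − (0.075636)/(-0.504639) = 1.049881
p(1.049881) = 0.029836
t3 = 1.049881 − 0.029836·(1.049881 − 0.900000) / (0.029836 − (-0.756357)) = 1.049881 − (0.004472)/(0.786193) = 1.044193
p(1.044193) = -0.003339
t4 = 1.044193 − (-0.003339)·(1.044193 − 1.049881) / (-0.003339 − 0.029836) = 1.044193 − (0.000019)/(-0.033174) = 1.044765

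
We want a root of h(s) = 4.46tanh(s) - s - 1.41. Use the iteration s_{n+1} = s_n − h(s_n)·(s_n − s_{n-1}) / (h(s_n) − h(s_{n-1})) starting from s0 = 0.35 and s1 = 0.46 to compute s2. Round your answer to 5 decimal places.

0.44279

h(0.35) = -0.2597651, h(0.46) = 0.0481756
s2 = 0.4600000 − 0.0481756·(0.4600000 − 0.3500000) / (0.0481756 − (-0.2597651)) = 0.4600000 − (0.0052993)/(0.3079407) = 0.4427911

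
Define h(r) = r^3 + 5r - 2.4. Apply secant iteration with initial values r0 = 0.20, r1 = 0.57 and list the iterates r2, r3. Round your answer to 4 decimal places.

0.4541, 0.4603

h(0.20) = -1.392000, h(0.57) = 0.635193
r2 = 0.570000 − 0.635193·(0.570000 − 0.200000) / (0.635193 − (-1.392000)) = 0.570000 − (0.235021)/(2.027193) = 0.454066
h(0.454066) = -0.036055
r3 = 0.454066 − (-0.036055)·(0.454066 − 0.570000) / (-0.036055 − 0.635193) = 0.454066 − (0.004180)/(-0.671248) = 0.460293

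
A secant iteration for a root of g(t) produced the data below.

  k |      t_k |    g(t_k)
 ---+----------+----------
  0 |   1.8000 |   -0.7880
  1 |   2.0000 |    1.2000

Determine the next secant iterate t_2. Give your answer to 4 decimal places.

t_2 = 2.0000 − 1.2000·(2.0000 − 1.8000) / (1.2000 − (-0.7880))
   = 2.0000 − (0.240000)/(1.988000) = 1.879276

1.8793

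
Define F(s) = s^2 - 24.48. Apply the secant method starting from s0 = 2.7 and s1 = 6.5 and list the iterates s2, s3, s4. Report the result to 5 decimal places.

F(2.7) = -17.1900000, F(6.5) = 17.7700000
s2 = 6.5000000 − 17.7700000·(6.5000000 − 2.7000000) / (17.7700000 − (-17.1900000)) = 6.5000000 − (67.5260000)/(34.9600000) = 4.5684783
F(4.5684783) = -3.6090064
s3 = 4.5684783 − (-3.6090064)·(4.5684783 − 6.5000000) / (-3.6090064 − 17.7700000) = 4.5684783 − (6.9708743)/(-21.3790064) = 4.8945399
F(4.8945399) = -0.5234790
s4 = 4.8945399 − (-0.5234790)·(4.8945399 − 4.5684783) / (-0.5234790 − (-3.6090064)) = 4.8945399 − (-0.1706864)/(3.0855274) = 4.9498583

4.56848, 4.89454, 4.94986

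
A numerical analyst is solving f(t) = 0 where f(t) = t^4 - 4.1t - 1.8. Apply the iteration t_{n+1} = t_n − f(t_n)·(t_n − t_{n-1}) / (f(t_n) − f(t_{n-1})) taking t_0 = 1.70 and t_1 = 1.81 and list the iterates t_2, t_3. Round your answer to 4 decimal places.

1.7238, 1.7259

f(1.70) = -0.417900, f(1.81) = 1.511831
t_2 = 1.810000 − 1.511831·(1.810000 − 1.700000) / (1.511831 − (-0.417900)) = 1.810000 − (0.166301)/(1.929731) = 1.723821
f(1.723821) = -0.037497
t_3 = 1.723821 − (-0.037497)·(1.723821 − 1.810000) / (-0.037497 − 1.511831) = 1.723821 − (0.003231)/(-1.549328) = 1.725907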